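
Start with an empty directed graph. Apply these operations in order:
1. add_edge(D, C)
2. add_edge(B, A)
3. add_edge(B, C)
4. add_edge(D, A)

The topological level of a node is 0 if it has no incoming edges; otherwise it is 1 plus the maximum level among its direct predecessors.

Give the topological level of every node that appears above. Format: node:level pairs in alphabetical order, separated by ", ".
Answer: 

Answer: A:1, B:0, C:1, D:0

Derivation:
Op 1: add_edge(D, C). Edges now: 1
Op 2: add_edge(B, A). Edges now: 2
Op 3: add_edge(B, C). Edges now: 3
Op 4: add_edge(D, A). Edges now: 4
Compute levels (Kahn BFS):
  sources (in-degree 0): B, D
  process B: level=0
    B->A: in-degree(A)=1, level(A)>=1
    B->C: in-degree(C)=1, level(C)>=1
  process D: level=0
    D->A: in-degree(A)=0, level(A)=1, enqueue
    D->C: in-degree(C)=0, level(C)=1, enqueue
  process A: level=1
  process C: level=1
All levels: A:1, B:0, C:1, D:0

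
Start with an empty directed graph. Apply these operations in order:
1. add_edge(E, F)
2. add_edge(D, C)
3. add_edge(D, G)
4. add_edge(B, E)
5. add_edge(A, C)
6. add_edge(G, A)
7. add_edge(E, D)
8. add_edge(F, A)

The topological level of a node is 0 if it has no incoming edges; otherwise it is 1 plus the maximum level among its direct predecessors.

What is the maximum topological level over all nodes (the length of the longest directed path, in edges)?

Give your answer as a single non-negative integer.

Answer: 5

Derivation:
Op 1: add_edge(E, F). Edges now: 1
Op 2: add_edge(D, C). Edges now: 2
Op 3: add_edge(D, G). Edges now: 3
Op 4: add_edge(B, E). Edges now: 4
Op 5: add_edge(A, C). Edges now: 5
Op 6: add_edge(G, A). Edges now: 6
Op 7: add_edge(E, D). Edges now: 7
Op 8: add_edge(F, A). Edges now: 8
Compute levels (Kahn BFS):
  sources (in-degree 0): B
  process B: level=0
    B->E: in-degree(E)=0, level(E)=1, enqueue
  process E: level=1
    E->D: in-degree(D)=0, level(D)=2, enqueue
    E->F: in-degree(F)=0, level(F)=2, enqueue
  process D: level=2
    D->C: in-degree(C)=1, level(C)>=3
    D->G: in-degree(G)=0, level(G)=3, enqueue
  process F: level=2
    F->A: in-degree(A)=1, level(A)>=3
  process G: level=3
    G->A: in-degree(A)=0, level(A)=4, enqueue
  process A: level=4
    A->C: in-degree(C)=0, level(C)=5, enqueue
  process C: level=5
All levels: A:4, B:0, C:5, D:2, E:1, F:2, G:3
max level = 5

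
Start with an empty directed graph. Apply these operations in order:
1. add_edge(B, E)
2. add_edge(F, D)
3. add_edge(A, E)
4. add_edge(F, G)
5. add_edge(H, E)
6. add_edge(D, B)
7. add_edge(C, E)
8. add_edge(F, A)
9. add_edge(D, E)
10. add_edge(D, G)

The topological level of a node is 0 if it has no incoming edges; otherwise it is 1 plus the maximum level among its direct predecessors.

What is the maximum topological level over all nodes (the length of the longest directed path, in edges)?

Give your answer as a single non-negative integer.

Answer: 3

Derivation:
Op 1: add_edge(B, E). Edges now: 1
Op 2: add_edge(F, D). Edges now: 2
Op 3: add_edge(A, E). Edges now: 3
Op 4: add_edge(F, G). Edges now: 4
Op 5: add_edge(H, E). Edges now: 5
Op 6: add_edge(D, B). Edges now: 6
Op 7: add_edge(C, E). Edges now: 7
Op 8: add_edge(F, A). Edges now: 8
Op 9: add_edge(D, E). Edges now: 9
Op 10: add_edge(D, G). Edges now: 10
Compute levels (Kahn BFS):
  sources (in-degree 0): C, F, H
  process C: level=0
    C->E: in-degree(E)=4, level(E)>=1
  process F: level=0
    F->A: in-degree(A)=0, level(A)=1, enqueue
    F->D: in-degree(D)=0, level(D)=1, enqueue
    F->G: in-degree(G)=1, level(G)>=1
  process H: level=0
    H->E: in-degree(E)=3, level(E)>=1
  process A: level=1
    A->E: in-degree(E)=2, level(E)>=2
  process D: level=1
    D->B: in-degree(B)=0, level(B)=2, enqueue
    D->E: in-degree(E)=1, level(E)>=2
    D->G: in-degree(G)=0, level(G)=2, enqueue
  process B: level=2
    B->E: in-degree(E)=0, level(E)=3, enqueue
  process G: level=2
  process E: level=3
All levels: A:1, B:2, C:0, D:1, E:3, F:0, G:2, H:0
max level = 3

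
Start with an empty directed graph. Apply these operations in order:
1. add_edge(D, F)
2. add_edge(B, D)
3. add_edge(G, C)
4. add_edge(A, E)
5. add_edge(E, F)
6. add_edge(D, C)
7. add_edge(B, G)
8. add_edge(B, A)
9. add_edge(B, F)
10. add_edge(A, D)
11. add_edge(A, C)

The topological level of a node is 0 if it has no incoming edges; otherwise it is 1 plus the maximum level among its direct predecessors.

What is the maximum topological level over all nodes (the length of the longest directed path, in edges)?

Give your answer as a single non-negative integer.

Answer: 3

Derivation:
Op 1: add_edge(D, F). Edges now: 1
Op 2: add_edge(B, D). Edges now: 2
Op 3: add_edge(G, C). Edges now: 3
Op 4: add_edge(A, E). Edges now: 4
Op 5: add_edge(E, F). Edges now: 5
Op 6: add_edge(D, C). Edges now: 6
Op 7: add_edge(B, G). Edges now: 7
Op 8: add_edge(B, A). Edges now: 8
Op 9: add_edge(B, F). Edges now: 9
Op 10: add_edge(A, D). Edges now: 10
Op 11: add_edge(A, C). Edges now: 11
Compute levels (Kahn BFS):
  sources (in-degree 0): B
  process B: level=0
    B->A: in-degree(A)=0, level(A)=1, enqueue
    B->D: in-degree(D)=1, level(D)>=1
    B->F: in-degree(F)=2, level(F)>=1
    B->G: in-degree(G)=0, level(G)=1, enqueue
  process A: level=1
    A->C: in-degree(C)=2, level(C)>=2
    A->D: in-degree(D)=0, level(D)=2, enqueue
    A->E: in-degree(E)=0, level(E)=2, enqueue
  process G: level=1
    G->C: in-degree(C)=1, level(C)>=2
  process D: level=2
    D->C: in-degree(C)=0, level(C)=3, enqueue
    D->F: in-degree(F)=1, level(F)>=3
  process E: level=2
    E->F: in-degree(F)=0, level(F)=3, enqueue
  process C: level=3
  process F: level=3
All levels: A:1, B:0, C:3, D:2, E:2, F:3, G:1
max level = 3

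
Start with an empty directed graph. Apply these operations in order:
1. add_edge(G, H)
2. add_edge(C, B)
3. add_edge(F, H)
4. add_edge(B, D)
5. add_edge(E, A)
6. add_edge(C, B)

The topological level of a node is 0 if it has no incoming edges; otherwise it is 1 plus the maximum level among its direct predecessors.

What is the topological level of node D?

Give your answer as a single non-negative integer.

Answer: 2

Derivation:
Op 1: add_edge(G, H). Edges now: 1
Op 2: add_edge(C, B). Edges now: 2
Op 3: add_edge(F, H). Edges now: 3
Op 4: add_edge(B, D). Edges now: 4
Op 5: add_edge(E, A). Edges now: 5
Op 6: add_edge(C, B) (duplicate, no change). Edges now: 5
Compute levels (Kahn BFS):
  sources (in-degree 0): C, E, F, G
  process C: level=0
    C->B: in-degree(B)=0, level(B)=1, enqueue
  process E: level=0
    E->A: in-degree(A)=0, level(A)=1, enqueue
  process F: level=0
    F->H: in-degree(H)=1, level(H)>=1
  process G: level=0
    G->H: in-degree(H)=0, level(H)=1, enqueue
  process B: level=1
    B->D: in-degree(D)=0, level(D)=2, enqueue
  process A: level=1
  process H: level=1
  process D: level=2
All levels: A:1, B:1, C:0, D:2, E:0, F:0, G:0, H:1
level(D) = 2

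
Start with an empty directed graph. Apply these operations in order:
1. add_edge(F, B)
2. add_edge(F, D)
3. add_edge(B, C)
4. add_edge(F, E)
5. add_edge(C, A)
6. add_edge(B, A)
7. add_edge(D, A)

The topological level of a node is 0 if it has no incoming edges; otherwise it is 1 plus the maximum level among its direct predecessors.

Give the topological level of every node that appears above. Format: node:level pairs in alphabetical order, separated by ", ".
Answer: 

Op 1: add_edge(F, B). Edges now: 1
Op 2: add_edge(F, D). Edges now: 2
Op 3: add_edge(B, C). Edges now: 3
Op 4: add_edge(F, E). Edges now: 4
Op 5: add_edge(C, A). Edges now: 5
Op 6: add_edge(B, A). Edges now: 6
Op 7: add_edge(D, A). Edges now: 7
Compute levels (Kahn BFS):
  sources (in-degree 0): F
  process F: level=0
    F->B: in-degree(B)=0, level(B)=1, enqueue
    F->D: in-degree(D)=0, level(D)=1, enqueue
    F->E: in-degree(E)=0, level(E)=1, enqueue
  process B: level=1
    B->A: in-degree(A)=2, level(A)>=2
    B->C: in-degree(C)=0, level(C)=2, enqueue
  process D: level=1
    D->A: in-degree(A)=1, level(A)>=2
  process E: level=1
  process C: level=2
    C->A: in-degree(A)=0, level(A)=3, enqueue
  process A: level=3
All levels: A:3, B:1, C:2, D:1, E:1, F:0

Answer: A:3, B:1, C:2, D:1, E:1, F:0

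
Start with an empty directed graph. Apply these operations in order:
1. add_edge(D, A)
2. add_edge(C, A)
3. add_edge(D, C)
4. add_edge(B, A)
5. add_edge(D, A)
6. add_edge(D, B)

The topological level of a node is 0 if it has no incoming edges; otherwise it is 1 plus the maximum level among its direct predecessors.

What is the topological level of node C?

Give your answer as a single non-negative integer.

Op 1: add_edge(D, A). Edges now: 1
Op 2: add_edge(C, A). Edges now: 2
Op 3: add_edge(D, C). Edges now: 3
Op 4: add_edge(B, A). Edges now: 4
Op 5: add_edge(D, A) (duplicate, no change). Edges now: 4
Op 6: add_edge(D, B). Edges now: 5
Compute levels (Kahn BFS):
  sources (in-degree 0): D
  process D: level=0
    D->A: in-degree(A)=2, level(A)>=1
    D->B: in-degree(B)=0, level(B)=1, enqueue
    D->C: in-degree(C)=0, level(C)=1, enqueue
  process B: level=1
    B->A: in-degree(A)=1, level(A)>=2
  process C: level=1
    C->A: in-degree(A)=0, level(A)=2, enqueue
  process A: level=2
All levels: A:2, B:1, C:1, D:0
level(C) = 1

Answer: 1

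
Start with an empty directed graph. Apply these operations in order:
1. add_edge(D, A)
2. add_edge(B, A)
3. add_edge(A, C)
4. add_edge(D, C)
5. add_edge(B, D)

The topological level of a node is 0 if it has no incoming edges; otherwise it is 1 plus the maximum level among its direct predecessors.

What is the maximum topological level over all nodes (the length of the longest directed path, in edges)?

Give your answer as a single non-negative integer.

Answer: 3

Derivation:
Op 1: add_edge(D, A). Edges now: 1
Op 2: add_edge(B, A). Edges now: 2
Op 3: add_edge(A, C). Edges now: 3
Op 4: add_edge(D, C). Edges now: 4
Op 5: add_edge(B, D). Edges now: 5
Compute levels (Kahn BFS):
  sources (in-degree 0): B
  process B: level=0
    B->A: in-degree(A)=1, level(A)>=1
    B->D: in-degree(D)=0, level(D)=1, enqueue
  process D: level=1
    D->A: in-degree(A)=0, level(A)=2, enqueue
    D->C: in-degree(C)=1, level(C)>=2
  process A: level=2
    A->C: in-degree(C)=0, level(C)=3, enqueue
  process C: level=3
All levels: A:2, B:0, C:3, D:1
max level = 3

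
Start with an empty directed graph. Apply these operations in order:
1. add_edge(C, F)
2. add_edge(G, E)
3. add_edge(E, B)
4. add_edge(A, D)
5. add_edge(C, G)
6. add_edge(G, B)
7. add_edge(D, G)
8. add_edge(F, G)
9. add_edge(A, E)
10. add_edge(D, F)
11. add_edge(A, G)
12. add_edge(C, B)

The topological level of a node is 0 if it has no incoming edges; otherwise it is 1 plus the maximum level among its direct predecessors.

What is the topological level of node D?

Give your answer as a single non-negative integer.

Op 1: add_edge(C, F). Edges now: 1
Op 2: add_edge(G, E). Edges now: 2
Op 3: add_edge(E, B). Edges now: 3
Op 4: add_edge(A, D). Edges now: 4
Op 5: add_edge(C, G). Edges now: 5
Op 6: add_edge(G, B). Edges now: 6
Op 7: add_edge(D, G). Edges now: 7
Op 8: add_edge(F, G). Edges now: 8
Op 9: add_edge(A, E). Edges now: 9
Op 10: add_edge(D, F). Edges now: 10
Op 11: add_edge(A, G). Edges now: 11
Op 12: add_edge(C, B). Edges now: 12
Compute levels (Kahn BFS):
  sources (in-degree 0): A, C
  process A: level=0
    A->D: in-degree(D)=0, level(D)=1, enqueue
    A->E: in-degree(E)=1, level(E)>=1
    A->G: in-degree(G)=3, level(G)>=1
  process C: level=0
    C->B: in-degree(B)=2, level(B)>=1
    C->F: in-degree(F)=1, level(F)>=1
    C->G: in-degree(G)=2, level(G)>=1
  process D: level=1
    D->F: in-degree(F)=0, level(F)=2, enqueue
    D->G: in-degree(G)=1, level(G)>=2
  process F: level=2
    F->G: in-degree(G)=0, level(G)=3, enqueue
  process G: level=3
    G->B: in-degree(B)=1, level(B)>=4
    G->E: in-degree(E)=0, level(E)=4, enqueue
  process E: level=4
    E->B: in-degree(B)=0, level(B)=5, enqueue
  process B: level=5
All levels: A:0, B:5, C:0, D:1, E:4, F:2, G:3
level(D) = 1

Answer: 1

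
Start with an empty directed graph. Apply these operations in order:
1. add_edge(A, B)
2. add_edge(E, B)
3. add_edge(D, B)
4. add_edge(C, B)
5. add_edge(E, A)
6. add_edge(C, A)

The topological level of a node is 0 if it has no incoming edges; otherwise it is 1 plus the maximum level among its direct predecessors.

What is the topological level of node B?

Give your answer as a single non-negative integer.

Op 1: add_edge(A, B). Edges now: 1
Op 2: add_edge(E, B). Edges now: 2
Op 3: add_edge(D, B). Edges now: 3
Op 4: add_edge(C, B). Edges now: 4
Op 5: add_edge(E, A). Edges now: 5
Op 6: add_edge(C, A). Edges now: 6
Compute levels (Kahn BFS):
  sources (in-degree 0): C, D, E
  process C: level=0
    C->A: in-degree(A)=1, level(A)>=1
    C->B: in-degree(B)=3, level(B)>=1
  process D: level=0
    D->B: in-degree(B)=2, level(B)>=1
  process E: level=0
    E->A: in-degree(A)=0, level(A)=1, enqueue
    E->B: in-degree(B)=1, level(B)>=1
  process A: level=1
    A->B: in-degree(B)=0, level(B)=2, enqueue
  process B: level=2
All levels: A:1, B:2, C:0, D:0, E:0
level(B) = 2

Answer: 2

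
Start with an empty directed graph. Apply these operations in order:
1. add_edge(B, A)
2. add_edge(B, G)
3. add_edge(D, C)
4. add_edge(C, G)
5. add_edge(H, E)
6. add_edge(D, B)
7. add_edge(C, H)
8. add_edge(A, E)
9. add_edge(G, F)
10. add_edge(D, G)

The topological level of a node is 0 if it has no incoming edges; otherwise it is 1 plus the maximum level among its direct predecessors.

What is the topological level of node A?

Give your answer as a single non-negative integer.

Answer: 2

Derivation:
Op 1: add_edge(B, A). Edges now: 1
Op 2: add_edge(B, G). Edges now: 2
Op 3: add_edge(D, C). Edges now: 3
Op 4: add_edge(C, G). Edges now: 4
Op 5: add_edge(H, E). Edges now: 5
Op 6: add_edge(D, B). Edges now: 6
Op 7: add_edge(C, H). Edges now: 7
Op 8: add_edge(A, E). Edges now: 8
Op 9: add_edge(G, F). Edges now: 9
Op 10: add_edge(D, G). Edges now: 10
Compute levels (Kahn BFS):
  sources (in-degree 0): D
  process D: level=0
    D->B: in-degree(B)=0, level(B)=1, enqueue
    D->C: in-degree(C)=0, level(C)=1, enqueue
    D->G: in-degree(G)=2, level(G)>=1
  process B: level=1
    B->A: in-degree(A)=0, level(A)=2, enqueue
    B->G: in-degree(G)=1, level(G)>=2
  process C: level=1
    C->G: in-degree(G)=0, level(G)=2, enqueue
    C->H: in-degree(H)=0, level(H)=2, enqueue
  process A: level=2
    A->E: in-degree(E)=1, level(E)>=3
  process G: level=2
    G->F: in-degree(F)=0, level(F)=3, enqueue
  process H: level=2
    H->E: in-degree(E)=0, level(E)=3, enqueue
  process F: level=3
  process E: level=3
All levels: A:2, B:1, C:1, D:0, E:3, F:3, G:2, H:2
level(A) = 2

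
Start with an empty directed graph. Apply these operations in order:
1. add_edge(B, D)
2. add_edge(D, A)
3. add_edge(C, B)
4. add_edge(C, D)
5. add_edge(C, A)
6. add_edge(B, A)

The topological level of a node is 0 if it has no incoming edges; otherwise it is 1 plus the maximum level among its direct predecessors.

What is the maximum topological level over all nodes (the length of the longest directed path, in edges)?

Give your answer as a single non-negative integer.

Answer: 3

Derivation:
Op 1: add_edge(B, D). Edges now: 1
Op 2: add_edge(D, A). Edges now: 2
Op 3: add_edge(C, B). Edges now: 3
Op 4: add_edge(C, D). Edges now: 4
Op 5: add_edge(C, A). Edges now: 5
Op 6: add_edge(B, A). Edges now: 6
Compute levels (Kahn BFS):
  sources (in-degree 0): C
  process C: level=0
    C->A: in-degree(A)=2, level(A)>=1
    C->B: in-degree(B)=0, level(B)=1, enqueue
    C->D: in-degree(D)=1, level(D)>=1
  process B: level=1
    B->A: in-degree(A)=1, level(A)>=2
    B->D: in-degree(D)=0, level(D)=2, enqueue
  process D: level=2
    D->A: in-degree(A)=0, level(A)=3, enqueue
  process A: level=3
All levels: A:3, B:1, C:0, D:2
max level = 3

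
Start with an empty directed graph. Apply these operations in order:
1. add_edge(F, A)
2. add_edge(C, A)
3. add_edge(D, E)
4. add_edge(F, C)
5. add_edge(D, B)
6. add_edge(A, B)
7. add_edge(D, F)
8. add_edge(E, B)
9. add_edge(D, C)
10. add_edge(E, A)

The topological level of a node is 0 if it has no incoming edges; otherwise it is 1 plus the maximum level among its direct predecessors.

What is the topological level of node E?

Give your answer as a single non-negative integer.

Op 1: add_edge(F, A). Edges now: 1
Op 2: add_edge(C, A). Edges now: 2
Op 3: add_edge(D, E). Edges now: 3
Op 4: add_edge(F, C). Edges now: 4
Op 5: add_edge(D, B). Edges now: 5
Op 6: add_edge(A, B). Edges now: 6
Op 7: add_edge(D, F). Edges now: 7
Op 8: add_edge(E, B). Edges now: 8
Op 9: add_edge(D, C). Edges now: 9
Op 10: add_edge(E, A). Edges now: 10
Compute levels (Kahn BFS):
  sources (in-degree 0): D
  process D: level=0
    D->B: in-degree(B)=2, level(B)>=1
    D->C: in-degree(C)=1, level(C)>=1
    D->E: in-degree(E)=0, level(E)=1, enqueue
    D->F: in-degree(F)=0, level(F)=1, enqueue
  process E: level=1
    E->A: in-degree(A)=2, level(A)>=2
    E->B: in-degree(B)=1, level(B)>=2
  process F: level=1
    F->A: in-degree(A)=1, level(A)>=2
    F->C: in-degree(C)=0, level(C)=2, enqueue
  process C: level=2
    C->A: in-degree(A)=0, level(A)=3, enqueue
  process A: level=3
    A->B: in-degree(B)=0, level(B)=4, enqueue
  process B: level=4
All levels: A:3, B:4, C:2, D:0, E:1, F:1
level(E) = 1

Answer: 1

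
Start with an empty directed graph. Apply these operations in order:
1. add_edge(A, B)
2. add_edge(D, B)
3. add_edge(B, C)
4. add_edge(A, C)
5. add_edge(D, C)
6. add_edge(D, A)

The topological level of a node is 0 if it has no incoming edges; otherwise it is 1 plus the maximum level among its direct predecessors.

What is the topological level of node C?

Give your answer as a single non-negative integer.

Answer: 3

Derivation:
Op 1: add_edge(A, B). Edges now: 1
Op 2: add_edge(D, B). Edges now: 2
Op 3: add_edge(B, C). Edges now: 3
Op 4: add_edge(A, C). Edges now: 4
Op 5: add_edge(D, C). Edges now: 5
Op 6: add_edge(D, A). Edges now: 6
Compute levels (Kahn BFS):
  sources (in-degree 0): D
  process D: level=0
    D->A: in-degree(A)=0, level(A)=1, enqueue
    D->B: in-degree(B)=1, level(B)>=1
    D->C: in-degree(C)=2, level(C)>=1
  process A: level=1
    A->B: in-degree(B)=0, level(B)=2, enqueue
    A->C: in-degree(C)=1, level(C)>=2
  process B: level=2
    B->C: in-degree(C)=0, level(C)=3, enqueue
  process C: level=3
All levels: A:1, B:2, C:3, D:0
level(C) = 3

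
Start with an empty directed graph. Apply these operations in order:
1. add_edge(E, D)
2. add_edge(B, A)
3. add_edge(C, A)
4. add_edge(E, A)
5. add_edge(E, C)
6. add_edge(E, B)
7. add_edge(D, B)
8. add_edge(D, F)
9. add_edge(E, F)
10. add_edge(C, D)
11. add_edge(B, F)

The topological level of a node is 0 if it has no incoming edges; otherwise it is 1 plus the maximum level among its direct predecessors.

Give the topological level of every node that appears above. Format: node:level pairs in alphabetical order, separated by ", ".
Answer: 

Op 1: add_edge(E, D). Edges now: 1
Op 2: add_edge(B, A). Edges now: 2
Op 3: add_edge(C, A). Edges now: 3
Op 4: add_edge(E, A). Edges now: 4
Op 5: add_edge(E, C). Edges now: 5
Op 6: add_edge(E, B). Edges now: 6
Op 7: add_edge(D, B). Edges now: 7
Op 8: add_edge(D, F). Edges now: 8
Op 9: add_edge(E, F). Edges now: 9
Op 10: add_edge(C, D). Edges now: 10
Op 11: add_edge(B, F). Edges now: 11
Compute levels (Kahn BFS):
  sources (in-degree 0): E
  process E: level=0
    E->A: in-degree(A)=2, level(A)>=1
    E->B: in-degree(B)=1, level(B)>=1
    E->C: in-degree(C)=0, level(C)=1, enqueue
    E->D: in-degree(D)=1, level(D)>=1
    E->F: in-degree(F)=2, level(F)>=1
  process C: level=1
    C->A: in-degree(A)=1, level(A)>=2
    C->D: in-degree(D)=0, level(D)=2, enqueue
  process D: level=2
    D->B: in-degree(B)=0, level(B)=3, enqueue
    D->F: in-degree(F)=1, level(F)>=3
  process B: level=3
    B->A: in-degree(A)=0, level(A)=4, enqueue
    B->F: in-degree(F)=0, level(F)=4, enqueue
  process A: level=4
  process F: level=4
All levels: A:4, B:3, C:1, D:2, E:0, F:4

Answer: A:4, B:3, C:1, D:2, E:0, F:4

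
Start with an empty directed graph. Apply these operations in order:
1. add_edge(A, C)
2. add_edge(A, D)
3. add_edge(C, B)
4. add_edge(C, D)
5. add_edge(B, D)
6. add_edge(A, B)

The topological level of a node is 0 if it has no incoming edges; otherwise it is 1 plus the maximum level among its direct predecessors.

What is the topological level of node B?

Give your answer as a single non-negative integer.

Answer: 2

Derivation:
Op 1: add_edge(A, C). Edges now: 1
Op 2: add_edge(A, D). Edges now: 2
Op 3: add_edge(C, B). Edges now: 3
Op 4: add_edge(C, D). Edges now: 4
Op 5: add_edge(B, D). Edges now: 5
Op 6: add_edge(A, B). Edges now: 6
Compute levels (Kahn BFS):
  sources (in-degree 0): A
  process A: level=0
    A->B: in-degree(B)=1, level(B)>=1
    A->C: in-degree(C)=0, level(C)=1, enqueue
    A->D: in-degree(D)=2, level(D)>=1
  process C: level=1
    C->B: in-degree(B)=0, level(B)=2, enqueue
    C->D: in-degree(D)=1, level(D)>=2
  process B: level=2
    B->D: in-degree(D)=0, level(D)=3, enqueue
  process D: level=3
All levels: A:0, B:2, C:1, D:3
level(B) = 2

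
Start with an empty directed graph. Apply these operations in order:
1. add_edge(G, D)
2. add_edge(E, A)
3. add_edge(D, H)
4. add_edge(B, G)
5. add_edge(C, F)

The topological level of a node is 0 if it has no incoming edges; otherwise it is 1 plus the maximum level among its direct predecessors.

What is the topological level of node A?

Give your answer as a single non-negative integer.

Op 1: add_edge(G, D). Edges now: 1
Op 2: add_edge(E, A). Edges now: 2
Op 3: add_edge(D, H). Edges now: 3
Op 4: add_edge(B, G). Edges now: 4
Op 5: add_edge(C, F). Edges now: 5
Compute levels (Kahn BFS):
  sources (in-degree 0): B, C, E
  process B: level=0
    B->G: in-degree(G)=0, level(G)=1, enqueue
  process C: level=0
    C->F: in-degree(F)=0, level(F)=1, enqueue
  process E: level=0
    E->A: in-degree(A)=0, level(A)=1, enqueue
  process G: level=1
    G->D: in-degree(D)=0, level(D)=2, enqueue
  process F: level=1
  process A: level=1
  process D: level=2
    D->H: in-degree(H)=0, level(H)=3, enqueue
  process H: level=3
All levels: A:1, B:0, C:0, D:2, E:0, F:1, G:1, H:3
level(A) = 1

Answer: 1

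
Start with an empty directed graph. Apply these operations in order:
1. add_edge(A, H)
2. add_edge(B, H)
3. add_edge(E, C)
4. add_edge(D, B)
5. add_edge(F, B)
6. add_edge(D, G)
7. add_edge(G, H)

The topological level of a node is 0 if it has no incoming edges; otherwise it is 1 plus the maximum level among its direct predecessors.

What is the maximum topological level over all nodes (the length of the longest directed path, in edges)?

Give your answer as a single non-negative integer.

Op 1: add_edge(A, H). Edges now: 1
Op 2: add_edge(B, H). Edges now: 2
Op 3: add_edge(E, C). Edges now: 3
Op 4: add_edge(D, B). Edges now: 4
Op 5: add_edge(F, B). Edges now: 5
Op 6: add_edge(D, G). Edges now: 6
Op 7: add_edge(G, H). Edges now: 7
Compute levels (Kahn BFS):
  sources (in-degree 0): A, D, E, F
  process A: level=0
    A->H: in-degree(H)=2, level(H)>=1
  process D: level=0
    D->B: in-degree(B)=1, level(B)>=1
    D->G: in-degree(G)=0, level(G)=1, enqueue
  process E: level=0
    E->C: in-degree(C)=0, level(C)=1, enqueue
  process F: level=0
    F->B: in-degree(B)=0, level(B)=1, enqueue
  process G: level=1
    G->H: in-degree(H)=1, level(H)>=2
  process C: level=1
  process B: level=1
    B->H: in-degree(H)=0, level(H)=2, enqueue
  process H: level=2
All levels: A:0, B:1, C:1, D:0, E:0, F:0, G:1, H:2
max level = 2

Answer: 2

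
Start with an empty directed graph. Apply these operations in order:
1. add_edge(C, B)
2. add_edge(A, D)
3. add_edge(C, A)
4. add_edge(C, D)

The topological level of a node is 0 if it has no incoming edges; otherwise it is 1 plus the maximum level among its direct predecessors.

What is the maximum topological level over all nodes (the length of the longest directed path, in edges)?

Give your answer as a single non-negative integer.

Op 1: add_edge(C, B). Edges now: 1
Op 2: add_edge(A, D). Edges now: 2
Op 3: add_edge(C, A). Edges now: 3
Op 4: add_edge(C, D). Edges now: 4
Compute levels (Kahn BFS):
  sources (in-degree 0): C
  process C: level=0
    C->A: in-degree(A)=0, level(A)=1, enqueue
    C->B: in-degree(B)=0, level(B)=1, enqueue
    C->D: in-degree(D)=1, level(D)>=1
  process A: level=1
    A->D: in-degree(D)=0, level(D)=2, enqueue
  process B: level=1
  process D: level=2
All levels: A:1, B:1, C:0, D:2
max level = 2

Answer: 2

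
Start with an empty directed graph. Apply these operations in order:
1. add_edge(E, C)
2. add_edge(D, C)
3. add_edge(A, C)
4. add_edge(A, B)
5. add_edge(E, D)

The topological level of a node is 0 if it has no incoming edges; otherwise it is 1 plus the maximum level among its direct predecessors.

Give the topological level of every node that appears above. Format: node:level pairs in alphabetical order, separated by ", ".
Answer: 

Op 1: add_edge(E, C). Edges now: 1
Op 2: add_edge(D, C). Edges now: 2
Op 3: add_edge(A, C). Edges now: 3
Op 4: add_edge(A, B). Edges now: 4
Op 5: add_edge(E, D). Edges now: 5
Compute levels (Kahn BFS):
  sources (in-degree 0): A, E
  process A: level=0
    A->B: in-degree(B)=0, level(B)=1, enqueue
    A->C: in-degree(C)=2, level(C)>=1
  process E: level=0
    E->C: in-degree(C)=1, level(C)>=1
    E->D: in-degree(D)=0, level(D)=1, enqueue
  process B: level=1
  process D: level=1
    D->C: in-degree(C)=0, level(C)=2, enqueue
  process C: level=2
All levels: A:0, B:1, C:2, D:1, E:0

Answer: A:0, B:1, C:2, D:1, E:0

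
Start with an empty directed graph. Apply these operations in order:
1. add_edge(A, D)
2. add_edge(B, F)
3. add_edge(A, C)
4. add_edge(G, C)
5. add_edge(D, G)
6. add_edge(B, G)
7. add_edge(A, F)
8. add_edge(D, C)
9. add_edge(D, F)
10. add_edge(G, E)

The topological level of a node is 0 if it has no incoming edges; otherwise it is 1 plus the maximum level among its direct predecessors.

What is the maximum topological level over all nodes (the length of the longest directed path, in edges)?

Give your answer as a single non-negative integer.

Op 1: add_edge(A, D). Edges now: 1
Op 2: add_edge(B, F). Edges now: 2
Op 3: add_edge(A, C). Edges now: 3
Op 4: add_edge(G, C). Edges now: 4
Op 5: add_edge(D, G). Edges now: 5
Op 6: add_edge(B, G). Edges now: 6
Op 7: add_edge(A, F). Edges now: 7
Op 8: add_edge(D, C). Edges now: 8
Op 9: add_edge(D, F). Edges now: 9
Op 10: add_edge(G, E). Edges now: 10
Compute levels (Kahn BFS):
  sources (in-degree 0): A, B
  process A: level=0
    A->C: in-degree(C)=2, level(C)>=1
    A->D: in-degree(D)=0, level(D)=1, enqueue
    A->F: in-degree(F)=2, level(F)>=1
  process B: level=0
    B->F: in-degree(F)=1, level(F)>=1
    B->G: in-degree(G)=1, level(G)>=1
  process D: level=1
    D->C: in-degree(C)=1, level(C)>=2
    D->F: in-degree(F)=0, level(F)=2, enqueue
    D->G: in-degree(G)=0, level(G)=2, enqueue
  process F: level=2
  process G: level=2
    G->C: in-degree(C)=0, level(C)=3, enqueue
    G->E: in-degree(E)=0, level(E)=3, enqueue
  process C: level=3
  process E: level=3
All levels: A:0, B:0, C:3, D:1, E:3, F:2, G:2
max level = 3

Answer: 3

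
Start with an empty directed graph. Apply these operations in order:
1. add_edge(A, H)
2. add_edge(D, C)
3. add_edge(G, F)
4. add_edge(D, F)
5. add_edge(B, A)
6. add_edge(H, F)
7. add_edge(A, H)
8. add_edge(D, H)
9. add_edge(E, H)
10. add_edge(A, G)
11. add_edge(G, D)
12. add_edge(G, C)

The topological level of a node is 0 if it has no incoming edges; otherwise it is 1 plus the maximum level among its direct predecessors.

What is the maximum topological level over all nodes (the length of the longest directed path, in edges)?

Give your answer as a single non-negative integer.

Op 1: add_edge(A, H). Edges now: 1
Op 2: add_edge(D, C). Edges now: 2
Op 3: add_edge(G, F). Edges now: 3
Op 4: add_edge(D, F). Edges now: 4
Op 5: add_edge(B, A). Edges now: 5
Op 6: add_edge(H, F). Edges now: 6
Op 7: add_edge(A, H) (duplicate, no change). Edges now: 6
Op 8: add_edge(D, H). Edges now: 7
Op 9: add_edge(E, H). Edges now: 8
Op 10: add_edge(A, G). Edges now: 9
Op 11: add_edge(G, D). Edges now: 10
Op 12: add_edge(G, C). Edges now: 11
Compute levels (Kahn BFS):
  sources (in-degree 0): B, E
  process B: level=0
    B->A: in-degree(A)=0, level(A)=1, enqueue
  process E: level=0
    E->H: in-degree(H)=2, level(H)>=1
  process A: level=1
    A->G: in-degree(G)=0, level(G)=2, enqueue
    A->H: in-degree(H)=1, level(H)>=2
  process G: level=2
    G->C: in-degree(C)=1, level(C)>=3
    G->D: in-degree(D)=0, level(D)=3, enqueue
    G->F: in-degree(F)=2, level(F)>=3
  process D: level=3
    D->C: in-degree(C)=0, level(C)=4, enqueue
    D->F: in-degree(F)=1, level(F)>=4
    D->H: in-degree(H)=0, level(H)=4, enqueue
  process C: level=4
  process H: level=4
    H->F: in-degree(F)=0, level(F)=5, enqueue
  process F: level=5
All levels: A:1, B:0, C:4, D:3, E:0, F:5, G:2, H:4
max level = 5

Answer: 5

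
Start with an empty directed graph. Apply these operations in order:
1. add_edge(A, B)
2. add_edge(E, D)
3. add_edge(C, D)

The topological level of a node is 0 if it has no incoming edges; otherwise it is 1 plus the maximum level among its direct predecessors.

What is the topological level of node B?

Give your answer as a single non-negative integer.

Answer: 1

Derivation:
Op 1: add_edge(A, B). Edges now: 1
Op 2: add_edge(E, D). Edges now: 2
Op 3: add_edge(C, D). Edges now: 3
Compute levels (Kahn BFS):
  sources (in-degree 0): A, C, E
  process A: level=0
    A->B: in-degree(B)=0, level(B)=1, enqueue
  process C: level=0
    C->D: in-degree(D)=1, level(D)>=1
  process E: level=0
    E->D: in-degree(D)=0, level(D)=1, enqueue
  process B: level=1
  process D: level=1
All levels: A:0, B:1, C:0, D:1, E:0
level(B) = 1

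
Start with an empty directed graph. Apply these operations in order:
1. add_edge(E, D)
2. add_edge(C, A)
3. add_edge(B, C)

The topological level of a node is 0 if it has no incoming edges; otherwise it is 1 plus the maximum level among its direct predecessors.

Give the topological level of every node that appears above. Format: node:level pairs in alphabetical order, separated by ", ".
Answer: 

Op 1: add_edge(E, D). Edges now: 1
Op 2: add_edge(C, A). Edges now: 2
Op 3: add_edge(B, C). Edges now: 3
Compute levels (Kahn BFS):
  sources (in-degree 0): B, E
  process B: level=0
    B->C: in-degree(C)=0, level(C)=1, enqueue
  process E: level=0
    E->D: in-degree(D)=0, level(D)=1, enqueue
  process C: level=1
    C->A: in-degree(A)=0, level(A)=2, enqueue
  process D: level=1
  process A: level=2
All levels: A:2, B:0, C:1, D:1, E:0

Answer: A:2, B:0, C:1, D:1, E:0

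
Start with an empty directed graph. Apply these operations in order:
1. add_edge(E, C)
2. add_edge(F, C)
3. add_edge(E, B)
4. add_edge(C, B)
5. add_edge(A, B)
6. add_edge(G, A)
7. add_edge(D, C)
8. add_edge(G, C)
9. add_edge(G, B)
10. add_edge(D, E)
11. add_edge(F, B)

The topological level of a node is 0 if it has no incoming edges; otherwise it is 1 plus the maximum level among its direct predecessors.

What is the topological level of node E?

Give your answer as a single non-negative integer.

Op 1: add_edge(E, C). Edges now: 1
Op 2: add_edge(F, C). Edges now: 2
Op 3: add_edge(E, B). Edges now: 3
Op 4: add_edge(C, B). Edges now: 4
Op 5: add_edge(A, B). Edges now: 5
Op 6: add_edge(G, A). Edges now: 6
Op 7: add_edge(D, C). Edges now: 7
Op 8: add_edge(G, C). Edges now: 8
Op 9: add_edge(G, B). Edges now: 9
Op 10: add_edge(D, E). Edges now: 10
Op 11: add_edge(F, B). Edges now: 11
Compute levels (Kahn BFS):
  sources (in-degree 0): D, F, G
  process D: level=0
    D->C: in-degree(C)=3, level(C)>=1
    D->E: in-degree(E)=0, level(E)=1, enqueue
  process F: level=0
    F->B: in-degree(B)=4, level(B)>=1
    F->C: in-degree(C)=2, level(C)>=1
  process G: level=0
    G->A: in-degree(A)=0, level(A)=1, enqueue
    G->B: in-degree(B)=3, level(B)>=1
    G->C: in-degree(C)=1, level(C)>=1
  process E: level=1
    E->B: in-degree(B)=2, level(B)>=2
    E->C: in-degree(C)=0, level(C)=2, enqueue
  process A: level=1
    A->B: in-degree(B)=1, level(B)>=2
  process C: level=2
    C->B: in-degree(B)=0, level(B)=3, enqueue
  process B: level=3
All levels: A:1, B:3, C:2, D:0, E:1, F:0, G:0
level(E) = 1

Answer: 1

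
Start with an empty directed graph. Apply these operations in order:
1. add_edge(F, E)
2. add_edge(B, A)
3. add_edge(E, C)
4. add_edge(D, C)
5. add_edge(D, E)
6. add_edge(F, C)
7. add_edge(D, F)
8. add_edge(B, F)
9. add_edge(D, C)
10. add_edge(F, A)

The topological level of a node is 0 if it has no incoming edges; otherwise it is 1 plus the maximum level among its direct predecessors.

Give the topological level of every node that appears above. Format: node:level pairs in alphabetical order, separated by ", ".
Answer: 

Op 1: add_edge(F, E). Edges now: 1
Op 2: add_edge(B, A). Edges now: 2
Op 3: add_edge(E, C). Edges now: 3
Op 4: add_edge(D, C). Edges now: 4
Op 5: add_edge(D, E). Edges now: 5
Op 6: add_edge(F, C). Edges now: 6
Op 7: add_edge(D, F). Edges now: 7
Op 8: add_edge(B, F). Edges now: 8
Op 9: add_edge(D, C) (duplicate, no change). Edges now: 8
Op 10: add_edge(F, A). Edges now: 9
Compute levels (Kahn BFS):
  sources (in-degree 0): B, D
  process B: level=0
    B->A: in-degree(A)=1, level(A)>=1
    B->F: in-degree(F)=1, level(F)>=1
  process D: level=0
    D->C: in-degree(C)=2, level(C)>=1
    D->E: in-degree(E)=1, level(E)>=1
    D->F: in-degree(F)=0, level(F)=1, enqueue
  process F: level=1
    F->A: in-degree(A)=0, level(A)=2, enqueue
    F->C: in-degree(C)=1, level(C)>=2
    F->E: in-degree(E)=0, level(E)=2, enqueue
  process A: level=2
  process E: level=2
    E->C: in-degree(C)=0, level(C)=3, enqueue
  process C: level=3
All levels: A:2, B:0, C:3, D:0, E:2, F:1

Answer: A:2, B:0, C:3, D:0, E:2, F:1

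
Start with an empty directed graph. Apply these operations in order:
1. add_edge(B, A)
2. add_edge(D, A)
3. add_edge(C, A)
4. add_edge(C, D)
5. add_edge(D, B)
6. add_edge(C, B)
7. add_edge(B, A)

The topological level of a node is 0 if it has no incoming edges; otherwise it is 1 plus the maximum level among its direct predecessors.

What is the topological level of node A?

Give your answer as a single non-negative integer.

Answer: 3

Derivation:
Op 1: add_edge(B, A). Edges now: 1
Op 2: add_edge(D, A). Edges now: 2
Op 3: add_edge(C, A). Edges now: 3
Op 4: add_edge(C, D). Edges now: 4
Op 5: add_edge(D, B). Edges now: 5
Op 6: add_edge(C, B). Edges now: 6
Op 7: add_edge(B, A) (duplicate, no change). Edges now: 6
Compute levels (Kahn BFS):
  sources (in-degree 0): C
  process C: level=0
    C->A: in-degree(A)=2, level(A)>=1
    C->B: in-degree(B)=1, level(B)>=1
    C->D: in-degree(D)=0, level(D)=1, enqueue
  process D: level=1
    D->A: in-degree(A)=1, level(A)>=2
    D->B: in-degree(B)=0, level(B)=2, enqueue
  process B: level=2
    B->A: in-degree(A)=0, level(A)=3, enqueue
  process A: level=3
All levels: A:3, B:2, C:0, D:1
level(A) = 3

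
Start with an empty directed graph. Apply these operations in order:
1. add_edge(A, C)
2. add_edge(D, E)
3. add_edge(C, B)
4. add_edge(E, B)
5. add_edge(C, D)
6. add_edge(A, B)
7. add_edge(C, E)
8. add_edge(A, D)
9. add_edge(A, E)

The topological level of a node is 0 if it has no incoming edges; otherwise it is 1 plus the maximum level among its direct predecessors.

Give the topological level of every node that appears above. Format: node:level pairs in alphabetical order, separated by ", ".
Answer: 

Op 1: add_edge(A, C). Edges now: 1
Op 2: add_edge(D, E). Edges now: 2
Op 3: add_edge(C, B). Edges now: 3
Op 4: add_edge(E, B). Edges now: 4
Op 5: add_edge(C, D). Edges now: 5
Op 6: add_edge(A, B). Edges now: 6
Op 7: add_edge(C, E). Edges now: 7
Op 8: add_edge(A, D). Edges now: 8
Op 9: add_edge(A, E). Edges now: 9
Compute levels (Kahn BFS):
  sources (in-degree 0): A
  process A: level=0
    A->B: in-degree(B)=2, level(B)>=1
    A->C: in-degree(C)=0, level(C)=1, enqueue
    A->D: in-degree(D)=1, level(D)>=1
    A->E: in-degree(E)=2, level(E)>=1
  process C: level=1
    C->B: in-degree(B)=1, level(B)>=2
    C->D: in-degree(D)=0, level(D)=2, enqueue
    C->E: in-degree(E)=1, level(E)>=2
  process D: level=2
    D->E: in-degree(E)=0, level(E)=3, enqueue
  process E: level=3
    E->B: in-degree(B)=0, level(B)=4, enqueue
  process B: level=4
All levels: A:0, B:4, C:1, D:2, E:3

Answer: A:0, B:4, C:1, D:2, E:3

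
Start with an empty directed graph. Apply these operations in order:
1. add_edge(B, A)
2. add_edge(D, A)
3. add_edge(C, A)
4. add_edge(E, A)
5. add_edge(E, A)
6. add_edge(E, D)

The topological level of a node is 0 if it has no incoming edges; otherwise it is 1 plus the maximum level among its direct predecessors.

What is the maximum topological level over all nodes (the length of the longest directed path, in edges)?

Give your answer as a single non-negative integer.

Op 1: add_edge(B, A). Edges now: 1
Op 2: add_edge(D, A). Edges now: 2
Op 3: add_edge(C, A). Edges now: 3
Op 4: add_edge(E, A). Edges now: 4
Op 5: add_edge(E, A) (duplicate, no change). Edges now: 4
Op 6: add_edge(E, D). Edges now: 5
Compute levels (Kahn BFS):
  sources (in-degree 0): B, C, E
  process B: level=0
    B->A: in-degree(A)=3, level(A)>=1
  process C: level=0
    C->A: in-degree(A)=2, level(A)>=1
  process E: level=0
    E->A: in-degree(A)=1, level(A)>=1
    E->D: in-degree(D)=0, level(D)=1, enqueue
  process D: level=1
    D->A: in-degree(A)=0, level(A)=2, enqueue
  process A: level=2
All levels: A:2, B:0, C:0, D:1, E:0
max level = 2

Answer: 2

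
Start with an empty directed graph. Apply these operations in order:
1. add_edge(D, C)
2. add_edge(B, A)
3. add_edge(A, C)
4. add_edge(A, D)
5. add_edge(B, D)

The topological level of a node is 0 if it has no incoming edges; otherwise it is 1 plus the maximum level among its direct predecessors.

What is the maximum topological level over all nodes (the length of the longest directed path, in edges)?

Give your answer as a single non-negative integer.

Op 1: add_edge(D, C). Edges now: 1
Op 2: add_edge(B, A). Edges now: 2
Op 3: add_edge(A, C). Edges now: 3
Op 4: add_edge(A, D). Edges now: 4
Op 5: add_edge(B, D). Edges now: 5
Compute levels (Kahn BFS):
  sources (in-degree 0): B
  process B: level=0
    B->A: in-degree(A)=0, level(A)=1, enqueue
    B->D: in-degree(D)=1, level(D)>=1
  process A: level=1
    A->C: in-degree(C)=1, level(C)>=2
    A->D: in-degree(D)=0, level(D)=2, enqueue
  process D: level=2
    D->C: in-degree(C)=0, level(C)=3, enqueue
  process C: level=3
All levels: A:1, B:0, C:3, D:2
max level = 3

Answer: 3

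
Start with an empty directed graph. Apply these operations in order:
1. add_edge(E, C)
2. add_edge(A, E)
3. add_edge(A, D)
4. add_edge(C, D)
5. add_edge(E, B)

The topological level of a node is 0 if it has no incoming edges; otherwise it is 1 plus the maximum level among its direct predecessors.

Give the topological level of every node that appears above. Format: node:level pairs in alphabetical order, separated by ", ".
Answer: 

Answer: A:0, B:2, C:2, D:3, E:1

Derivation:
Op 1: add_edge(E, C). Edges now: 1
Op 2: add_edge(A, E). Edges now: 2
Op 3: add_edge(A, D). Edges now: 3
Op 4: add_edge(C, D). Edges now: 4
Op 5: add_edge(E, B). Edges now: 5
Compute levels (Kahn BFS):
  sources (in-degree 0): A
  process A: level=0
    A->D: in-degree(D)=1, level(D)>=1
    A->E: in-degree(E)=0, level(E)=1, enqueue
  process E: level=1
    E->B: in-degree(B)=0, level(B)=2, enqueue
    E->C: in-degree(C)=0, level(C)=2, enqueue
  process B: level=2
  process C: level=2
    C->D: in-degree(D)=0, level(D)=3, enqueue
  process D: level=3
All levels: A:0, B:2, C:2, D:3, E:1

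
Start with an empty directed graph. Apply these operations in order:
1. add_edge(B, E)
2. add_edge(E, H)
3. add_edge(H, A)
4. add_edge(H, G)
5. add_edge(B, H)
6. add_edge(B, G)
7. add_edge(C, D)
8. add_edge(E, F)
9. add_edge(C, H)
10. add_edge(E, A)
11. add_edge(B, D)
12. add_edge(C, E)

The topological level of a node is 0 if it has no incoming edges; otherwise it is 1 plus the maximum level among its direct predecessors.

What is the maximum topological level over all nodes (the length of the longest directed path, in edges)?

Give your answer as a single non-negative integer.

Op 1: add_edge(B, E). Edges now: 1
Op 2: add_edge(E, H). Edges now: 2
Op 3: add_edge(H, A). Edges now: 3
Op 4: add_edge(H, G). Edges now: 4
Op 5: add_edge(B, H). Edges now: 5
Op 6: add_edge(B, G). Edges now: 6
Op 7: add_edge(C, D). Edges now: 7
Op 8: add_edge(E, F). Edges now: 8
Op 9: add_edge(C, H). Edges now: 9
Op 10: add_edge(E, A). Edges now: 10
Op 11: add_edge(B, D). Edges now: 11
Op 12: add_edge(C, E). Edges now: 12
Compute levels (Kahn BFS):
  sources (in-degree 0): B, C
  process B: level=0
    B->D: in-degree(D)=1, level(D)>=1
    B->E: in-degree(E)=1, level(E)>=1
    B->G: in-degree(G)=1, level(G)>=1
    B->H: in-degree(H)=2, level(H)>=1
  process C: level=0
    C->D: in-degree(D)=0, level(D)=1, enqueue
    C->E: in-degree(E)=0, level(E)=1, enqueue
    C->H: in-degree(H)=1, level(H)>=1
  process D: level=1
  process E: level=1
    E->A: in-degree(A)=1, level(A)>=2
    E->F: in-degree(F)=0, level(F)=2, enqueue
    E->H: in-degree(H)=0, level(H)=2, enqueue
  process F: level=2
  process H: level=2
    H->A: in-degree(A)=0, level(A)=3, enqueue
    H->G: in-degree(G)=0, level(G)=3, enqueue
  process A: level=3
  process G: level=3
All levels: A:3, B:0, C:0, D:1, E:1, F:2, G:3, H:2
max level = 3

Answer: 3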